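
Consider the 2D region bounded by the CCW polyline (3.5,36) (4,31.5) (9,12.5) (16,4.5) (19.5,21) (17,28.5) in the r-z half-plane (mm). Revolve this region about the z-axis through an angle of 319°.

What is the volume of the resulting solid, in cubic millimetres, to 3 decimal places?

Profile (r,z), 6 vertices: (3.5,36) (4,31.5) (9,12.5) (16,4.5) (19.5,21) (17,28.5)
edge 0: (3.5,36)→(4,31.5)  cross = 3.5·31.5 − 4·36 = -33.7500; (r_i+r_j)·cross = 7.5·-33.7500 = -253.1250
edge 1: (4,31.5)→(9,12.5)  cross = 4·12.5 − 9·31.5 = -233.5000; (r_i+r_j)·cross = 13·-233.5000 = -3035.5000
edge 2: (9,12.5)→(16,4.5)  cross = 9·4.5 − 16·12.5 = -159.5000; (r_i+r_j)·cross = 25·-159.5000 = -3987.5000
edge 3: (16,4.5)→(19.5,21)  cross = 16·21 − 19.5·4.5 = 248.2500; (r_i+r_j)·cross = 35.5·248.2500 = 8812.8750
edge 4: (19.5,21)→(17,28.5)  cross = 19.5·28.5 − 17·21 = 198.7500; (r_i+r_j)·cross = 36.5·198.7500 = 7254.3750
edge 5: (17,28.5)→(3.5,36)  cross = 17·36 − 3.5·28.5 = 512.2500; (r_i+r_j)·cross = 20.5·512.2500 = 10501.1250
Σcross = 532.5000 → A = |Σcross|/2 = 266.2500 mm²
Σ(r_i+r_j)·cross = 19292.2500 → first moment M = |Σ|/6 = 3215.3750
R_c = M/A = 3215.3750/266.2500 = 12.0765 mm
θ = 319° = 5.567600 rad
V = θ·R_c·A = 5.567600·12.0765·266.2500 = 17901.923 mm³

Volume = 17901.923 mm³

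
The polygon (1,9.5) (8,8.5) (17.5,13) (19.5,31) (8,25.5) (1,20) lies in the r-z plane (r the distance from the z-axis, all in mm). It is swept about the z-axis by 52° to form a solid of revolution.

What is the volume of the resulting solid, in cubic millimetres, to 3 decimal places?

Profile (r,z), 6 vertices: (1,9.5) (8,8.5) (17.5,13) (19.5,31) (8,25.5) (1,20)
edge 0: (1,9.5)→(8,8.5)  cross = 1·8.5 − 8·9.5 = -67.5000; (r_i+r_j)·cross = 9·-67.5000 = -607.5000
edge 1: (8,8.5)→(17.5,13)  cross = 8·13 − 17.5·8.5 = -44.7500; (r_i+r_j)·cross = 25.5·-44.7500 = -1141.1250
edge 2: (17.5,13)→(19.5,31)  cross = 17.5·31 − 19.5·13 = 289.0000; (r_i+r_j)·cross = 37·289.0000 = 10693.0000
edge 3: (19.5,31)→(8,25.5)  cross = 19.5·25.5 − 8·31 = 249.2500; (r_i+r_j)·cross = 27.5·249.2500 = 6854.3750
edge 4: (8,25.5)→(1,20)  cross = 8·20 − 1·25.5 = 134.5000; (r_i+r_j)·cross = 9·134.5000 = 1210.5000
edge 5: (1,20)→(1,9.5)  cross = 1·9.5 − 1·20 = -10.5000; (r_i+r_j)·cross = 2·-10.5000 = -21.0000
Σcross = 550.0000 → A = |Σcross|/2 = 275.0000 mm²
Σ(r_i+r_j)·cross = 16988.2500 → first moment M = |Σ|/6 = 2831.3750
R_c = M/A = 2831.3750/275.0000 = 10.2959 mm
θ = 52° = 0.907571 rad
V = θ·R_c·A = 0.907571·10.2959·275.0000 = 2569.674 mm³

Volume = 2569.674 mm³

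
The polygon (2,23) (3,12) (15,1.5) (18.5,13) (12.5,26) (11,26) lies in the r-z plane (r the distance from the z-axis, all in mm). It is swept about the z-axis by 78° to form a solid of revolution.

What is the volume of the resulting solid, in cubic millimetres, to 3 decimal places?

Profile (r,z), 6 vertices: (2,23) (3,12) (15,1.5) (18.5,13) (12.5,26) (11,26)
edge 0: (2,23)→(3,12)  cross = 2·12 − 3·23 = -45.0000; (r_i+r_j)·cross = 5·-45.0000 = -225.0000
edge 1: (3,12)→(15,1.5)  cross = 3·1.5 − 15·12 = -175.5000; (r_i+r_j)·cross = 18·-175.5000 = -3159.0000
edge 2: (15,1.5)→(18.5,13)  cross = 15·13 − 18.5·1.5 = 167.2500; (r_i+r_j)·cross = 33.5·167.2500 = 5602.8750
edge 3: (18.5,13)→(12.5,26)  cross = 18.5·26 − 12.5·13 = 318.5000; (r_i+r_j)·cross = 31·318.5000 = 9873.5000
edge 4: (12.5,26)→(11,26)  cross = 12.5·26 − 11·26 = 39.0000; (r_i+r_j)·cross = 23.5·39.0000 = 916.5000
edge 5: (11,26)→(2,23)  cross = 11·23 − 2·26 = 201.0000; (r_i+r_j)·cross = 13·201.0000 = 2613.0000
Σcross = 505.2500 → A = |Σcross|/2 = 252.6250 mm²
Σ(r_i+r_j)·cross = 15621.8750 → first moment M = |Σ|/6 = 2603.6458
R_c = M/A = 2603.6458/252.6250 = 10.3064 mm
θ = 78° = 1.361357 rad
V = θ·R_c·A = 1.361357·10.3064·252.6250 = 3544.491 mm³

Volume = 3544.491 mm³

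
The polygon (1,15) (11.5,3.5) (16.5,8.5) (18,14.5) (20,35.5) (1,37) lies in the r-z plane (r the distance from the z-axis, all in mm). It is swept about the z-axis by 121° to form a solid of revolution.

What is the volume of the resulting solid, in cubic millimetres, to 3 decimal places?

Profile (r,z), 6 vertices: (1,15) (11.5,3.5) (16.5,8.5) (18,14.5) (20,35.5) (1,37)
edge 0: (1,15)→(11.5,3.5)  cross = 1·3.5 − 11.5·15 = -169.0000; (r_i+r_j)·cross = 12.5·-169.0000 = -2112.5000
edge 1: (11.5,3.5)→(16.5,8.5)  cross = 11.5·8.5 − 16.5·3.5 = 40.0000; (r_i+r_j)·cross = 28·40.0000 = 1120.0000
edge 2: (16.5,8.5)→(18,14.5)  cross = 16.5·14.5 − 18·8.5 = 86.2500; (r_i+r_j)·cross = 34.5·86.2500 = 2975.6250
edge 3: (18,14.5)→(20,35.5)  cross = 18·35.5 − 20·14.5 = 349.0000; (r_i+r_j)·cross = 38·349.0000 = 13262.0000
edge 4: (20,35.5)→(1,37)  cross = 20·37 − 1·35.5 = 704.5000; (r_i+r_j)·cross = 21·704.5000 = 14794.5000
edge 5: (1,37)→(1,15)  cross = 1·15 − 1·37 = -22.0000; (r_i+r_j)·cross = 2·-22.0000 = -44.0000
Σcross = 988.7500 → A = |Σcross|/2 = 494.3750 mm²
Σ(r_i+r_j)·cross = 29995.6250 → first moment M = |Σ|/6 = 4999.2708
R_c = M/A = 4999.2708/494.3750 = 10.1123 mm
θ = 121° = 2.111848 rad
V = θ·R_c·A = 2.111848·10.1123·494.3750 = 10557.702 mm³

Volume = 10557.702 mm³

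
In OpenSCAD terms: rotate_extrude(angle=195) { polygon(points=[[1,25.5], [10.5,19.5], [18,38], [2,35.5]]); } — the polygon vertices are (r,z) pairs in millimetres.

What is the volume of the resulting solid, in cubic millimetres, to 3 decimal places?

Volume = 5570.006 mm³

Profile (r,z), 4 vertices: (1,25.5) (10.5,19.5) (18,38) (2,35.5)
edge 0: (1,25.5)→(10.5,19.5)  cross = 1·19.5 − 10.5·25.5 = -248.2500; (r_i+r_j)·cross = 11.5·-248.2500 = -2854.8750
edge 1: (10.5,19.5)→(18,38)  cross = 10.5·38 − 18·19.5 = 48.0000; (r_i+r_j)·cross = 28.5·48.0000 = 1368.0000
edge 2: (18,38)→(2,35.5)  cross = 18·35.5 − 2·38 = 563.0000; (r_i+r_j)·cross = 20·563.0000 = 11260.0000
edge 3: (2,35.5)→(1,25.5)  cross = 2·25.5 − 1·35.5 = 15.5000; (r_i+r_j)·cross = 3·15.5000 = 46.5000
Σcross = 378.2500 → A = |Σcross|/2 = 189.1250 mm²
Σ(r_i+r_j)·cross = 9819.6250 → first moment M = |Σ|/6 = 1636.6042
R_c = M/A = 1636.6042/189.1250 = 8.6536 mm
θ = 195° = 3.403392 rad
V = θ·R_c·A = 3.403392·8.6536·189.1250 = 5570.006 mm³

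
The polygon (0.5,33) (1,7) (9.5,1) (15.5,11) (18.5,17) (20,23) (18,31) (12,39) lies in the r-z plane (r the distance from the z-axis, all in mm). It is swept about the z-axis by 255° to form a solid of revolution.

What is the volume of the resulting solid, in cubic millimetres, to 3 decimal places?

Volume = 21703.300 mm³

Profile (r,z), 8 vertices: (0.5,33) (1,7) (9.5,1) (15.5,11) (18.5,17) (20,23) (18,31) (12,39)
edge 0: (0.5,33)→(1,7)  cross = 0.5·7 − 1·33 = -29.5000; (r_i+r_j)·cross = 1.5·-29.5000 = -44.2500
edge 1: (1,7)→(9.5,1)  cross = 1·1 − 9.5·7 = -65.5000; (r_i+r_j)·cross = 10.5·-65.5000 = -687.7500
edge 2: (9.5,1)→(15.5,11)  cross = 9.5·11 − 15.5·1 = 89.0000; (r_i+r_j)·cross = 25·89.0000 = 2225.0000
edge 3: (15.5,11)→(18.5,17)  cross = 15.5·17 − 18.5·11 = 60.0000; (r_i+r_j)·cross = 34·60.0000 = 2040.0000
edge 4: (18.5,17)→(20,23)  cross = 18.5·23 − 20·17 = 85.5000; (r_i+r_j)·cross = 38.5·85.5000 = 3291.7500
edge 5: (20,23)→(18,31)  cross = 20·31 − 18·23 = 206.0000; (r_i+r_j)·cross = 38·206.0000 = 7828.0000
edge 6: (18,31)→(12,39)  cross = 18·39 − 12·31 = 330.0000; (r_i+r_j)·cross = 30·330.0000 = 9900.0000
edge 7: (12,39)→(0.5,33)  cross = 12·33 − 0.5·39 = 376.5000; (r_i+r_j)·cross = 12.5·376.5000 = 4706.2500
Σcross = 1052.0000 → A = |Σcross|/2 = 526.0000 mm²
Σ(r_i+r_j)·cross = 29259.0000 → first moment M = |Σ|/6 = 4876.5000
R_c = M/A = 4876.5000/526.0000 = 9.2709 mm
θ = 255° = 4.450590 rad
V = θ·R_c·A = 4.450590·9.2709·526.0000 = 21703.300 mm³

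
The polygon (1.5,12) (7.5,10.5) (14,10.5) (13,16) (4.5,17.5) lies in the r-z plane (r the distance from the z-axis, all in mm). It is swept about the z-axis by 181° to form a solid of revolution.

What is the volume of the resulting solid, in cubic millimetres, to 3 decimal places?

Volume = 1639.874 mm³

Profile (r,z), 5 vertices: (1.5,12) (7.5,10.5) (14,10.5) (13,16) (4.5,17.5)
edge 0: (1.5,12)→(7.5,10.5)  cross = 1.5·10.5 − 7.5·12 = -74.2500; (r_i+r_j)·cross = 9·-74.2500 = -668.2500
edge 1: (7.5,10.5)→(14,10.5)  cross = 7.5·10.5 − 14·10.5 = -68.2500; (r_i+r_j)·cross = 21.5·-68.2500 = -1467.3750
edge 2: (14,10.5)→(13,16)  cross = 14·16 − 13·10.5 = 87.5000; (r_i+r_j)·cross = 27·87.5000 = 2362.5000
edge 3: (13,16)→(4.5,17.5)  cross = 13·17.5 − 4.5·16 = 155.5000; (r_i+r_j)·cross = 17.5·155.5000 = 2721.2500
edge 4: (4.5,17.5)→(1.5,12)  cross = 4.5·12 − 1.5·17.5 = 27.7500; (r_i+r_j)·cross = 6·27.7500 = 166.5000
Σcross = 128.2500 → A = |Σcross|/2 = 64.1250 mm²
Σ(r_i+r_j)·cross = 3114.6250 → first moment M = |Σ|/6 = 519.1042
R_c = M/A = 519.1042/64.1250 = 8.0952 mm
θ = 181° = 3.159046 rad
V = θ·R_c·A = 3.159046·8.0952·64.1250 = 1639.874 mm³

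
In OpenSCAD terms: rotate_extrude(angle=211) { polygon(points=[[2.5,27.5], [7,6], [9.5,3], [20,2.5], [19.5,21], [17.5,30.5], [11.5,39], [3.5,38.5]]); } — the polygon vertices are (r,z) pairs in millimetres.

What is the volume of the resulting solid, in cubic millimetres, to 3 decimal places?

Profile (r,z), 8 vertices: (2.5,27.5) (7,6) (9.5,3) (20,2.5) (19.5,21) (17.5,30.5) (11.5,39) (3.5,38.5)
edge 0: (2.5,27.5)→(7,6)  cross = 2.5·6 − 7·27.5 = -177.5000; (r_i+r_j)·cross = 9.5·-177.5000 = -1686.2500
edge 1: (7,6)→(9.5,3)  cross = 7·3 − 9.5·6 = -36.0000; (r_i+r_j)·cross = 16.5·-36.0000 = -594.0000
edge 2: (9.5,3)→(20,2.5)  cross = 9.5·2.5 − 20·3 = -36.2500; (r_i+r_j)·cross = 29.5·-36.2500 = -1069.3750
edge 3: (20,2.5)→(19.5,21)  cross = 20·21 − 19.5·2.5 = 371.2500; (r_i+r_j)·cross = 39.5·371.2500 = 14664.3750
edge 4: (19.5,21)→(17.5,30.5)  cross = 19.5·30.5 − 17.5·21 = 227.2500; (r_i+r_j)·cross = 37·227.2500 = 8408.2500
edge 5: (17.5,30.5)→(11.5,39)  cross = 17.5·39 − 11.5·30.5 = 331.7500; (r_i+r_j)·cross = 29·331.7500 = 9620.7500
edge 6: (11.5,39)→(3.5,38.5)  cross = 11.5·38.5 − 3.5·39 = 306.2500; (r_i+r_j)·cross = 15·306.2500 = 4593.7500
edge 7: (3.5,38.5)→(2.5,27.5)  cross = 3.5·27.5 − 2.5·38.5 = 0.0000; (r_i+r_j)·cross = 6·0.0000 = 0.0000
Σcross = 986.7500 → A = |Σcross|/2 = 493.3750 mm²
Σ(r_i+r_j)·cross = 33937.5000 → first moment M = |Σ|/6 = 5656.2500
R_c = M/A = 5656.2500/493.3750 = 11.4644 mm
θ = 211° = 3.682645 rad
V = θ·R_c·A = 3.682645·11.4644·493.3750 = 20829.959 mm³

Volume = 20829.959 mm³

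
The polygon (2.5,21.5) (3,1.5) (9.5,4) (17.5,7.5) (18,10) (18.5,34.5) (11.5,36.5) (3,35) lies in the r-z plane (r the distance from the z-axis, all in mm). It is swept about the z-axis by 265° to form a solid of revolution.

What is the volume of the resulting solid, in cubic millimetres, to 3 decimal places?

Volume = 22726.696 mm³

Profile (r,z), 8 vertices: (2.5,21.5) (3,1.5) (9.5,4) (17.5,7.5) (18,10) (18.5,34.5) (11.5,36.5) (3,35)
edge 0: (2.5,21.5)→(3,1.5)  cross = 2.5·1.5 − 3·21.5 = -60.7500; (r_i+r_j)·cross = 5.5·-60.7500 = -334.1250
edge 1: (3,1.5)→(9.5,4)  cross = 3·4 − 9.5·1.5 = -2.2500; (r_i+r_j)·cross = 12.5·-2.2500 = -28.1250
edge 2: (9.5,4)→(17.5,7.5)  cross = 9.5·7.5 − 17.5·4 = 1.2500; (r_i+r_j)·cross = 27·1.2500 = 33.7500
edge 3: (17.5,7.5)→(18,10)  cross = 17.5·10 − 18·7.5 = 40.0000; (r_i+r_j)·cross = 35.5·40.0000 = 1420.0000
edge 4: (18,10)→(18.5,34.5)  cross = 18·34.5 − 18.5·10 = 436.0000; (r_i+r_j)·cross = 36.5·436.0000 = 15914.0000
edge 5: (18.5,34.5)→(11.5,36.5)  cross = 18.5·36.5 − 11.5·34.5 = 278.5000; (r_i+r_j)·cross = 30·278.5000 = 8355.0000
edge 6: (11.5,36.5)→(3,35)  cross = 11.5·35 − 3·36.5 = 293.0000; (r_i+r_j)·cross = 14.5·293.0000 = 4248.5000
edge 7: (3,35)→(2.5,21.5)  cross = 3·21.5 − 2.5·35 = -23.0000; (r_i+r_j)·cross = 5.5·-23.0000 = -126.5000
Σcross = 962.7500 → A = |Σcross|/2 = 481.3750 mm²
Σ(r_i+r_j)·cross = 29482.5000 → first moment M = |Σ|/6 = 4913.7500
R_c = M/A = 4913.7500/481.3750 = 10.2077 mm
θ = 265° = 4.625123 rad
V = θ·R_c·A = 4.625123·10.2077·481.3750 = 22726.696 mm³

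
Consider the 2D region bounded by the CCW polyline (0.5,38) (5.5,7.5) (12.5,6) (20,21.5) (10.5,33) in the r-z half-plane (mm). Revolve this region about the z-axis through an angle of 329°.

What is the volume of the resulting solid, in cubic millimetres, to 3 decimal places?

Profile (r,z), 5 vertices: (0.5,38) (5.5,7.5) (12.5,6) (20,21.5) (10.5,33)
edge 0: (0.5,38)→(5.5,7.5)  cross = 0.5·7.5 − 5.5·38 = -205.2500; (r_i+r_j)·cross = 6·-205.2500 = -1231.5000
edge 1: (5.5,7.5)→(12.5,6)  cross = 5.5·6 − 12.5·7.5 = -60.7500; (r_i+r_j)·cross = 18·-60.7500 = -1093.5000
edge 2: (12.5,6)→(20,21.5)  cross = 12.5·21.5 − 20·6 = 148.7500; (r_i+r_j)·cross = 32.5·148.7500 = 4834.3750
edge 3: (20,21.5)→(10.5,33)  cross = 20·33 − 10.5·21.5 = 434.2500; (r_i+r_j)·cross = 30.5·434.2500 = 13244.6250
edge 4: (10.5,33)→(0.5,38)  cross = 10.5·38 − 0.5·33 = 382.5000; (r_i+r_j)·cross = 11·382.5000 = 4207.5000
Σcross = 699.5000 → A = |Σcross|/2 = 349.7500 mm²
Σ(r_i+r_j)·cross = 19961.5000 → first moment M = |Σ|/6 = 3326.9167
R_c = M/A = 3326.9167/349.7500 = 9.5123 mm
θ = 329° = 5.742133 rad
V = θ·R_c·A = 5.742133·9.5123·349.7500 = 19103.599 mm³

Volume = 19103.599 mm³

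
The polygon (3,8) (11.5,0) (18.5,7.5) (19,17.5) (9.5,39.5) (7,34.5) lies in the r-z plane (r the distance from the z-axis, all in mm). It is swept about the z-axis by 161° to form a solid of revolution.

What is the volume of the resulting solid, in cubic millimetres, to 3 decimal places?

Profile (r,z), 6 vertices: (3,8) (11.5,0) (18.5,7.5) (19,17.5) (9.5,39.5) (7,34.5)
edge 0: (3,8)→(11.5,0)  cross = 3·0 − 11.5·8 = -92.0000; (r_i+r_j)·cross = 14.5·-92.0000 = -1334.0000
edge 1: (11.5,0)→(18.5,7.5)  cross = 11.5·7.5 − 18.5·0 = 86.2500; (r_i+r_j)·cross = 30·86.2500 = 2587.5000
edge 2: (18.5,7.5)→(19,17.5)  cross = 18.5·17.5 − 19·7.5 = 181.2500; (r_i+r_j)·cross = 37.5·181.2500 = 6796.8750
edge 3: (19,17.5)→(9.5,39.5)  cross = 19·39.5 − 9.5·17.5 = 584.2500; (r_i+r_j)·cross = 28.5·584.2500 = 16651.1250
edge 4: (9.5,39.5)→(7,34.5)  cross = 9.5·34.5 − 7·39.5 = 51.2500; (r_i+r_j)·cross = 16.5·51.2500 = 845.6250
edge 5: (7,34.5)→(3,8)  cross = 7·8 − 3·34.5 = -47.5000; (r_i+r_j)·cross = 10·-47.5000 = -475.0000
Σcross = 763.5000 → A = |Σcross|/2 = 381.7500 mm²
Σ(r_i+r_j)·cross = 25072.1250 → first moment M = |Σ|/6 = 4178.6875
R_c = M/A = 4178.6875/381.7500 = 10.9461 mm
θ = 161° = 2.809980 rad
V = θ·R_c·A = 2.809980·10.9461·381.7500 = 11742.029 mm³

Volume = 11742.029 mm³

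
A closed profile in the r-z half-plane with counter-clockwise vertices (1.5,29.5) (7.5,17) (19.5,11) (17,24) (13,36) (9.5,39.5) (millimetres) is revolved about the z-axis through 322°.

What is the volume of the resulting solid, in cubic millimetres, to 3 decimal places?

Volume = 15980.825 mm³

Profile (r,z), 6 vertices: (1.5,29.5) (7.5,17) (19.5,11) (17,24) (13,36) (9.5,39.5)
edge 0: (1.5,29.5)→(7.5,17)  cross = 1.5·17 − 7.5·29.5 = -195.7500; (r_i+r_j)·cross = 9·-195.7500 = -1761.7500
edge 1: (7.5,17)→(19.5,11)  cross = 7.5·11 − 19.5·17 = -249.0000; (r_i+r_j)·cross = 27·-249.0000 = -6723.0000
edge 2: (19.5,11)→(17,24)  cross = 19.5·24 − 17·11 = 281.0000; (r_i+r_j)·cross = 36.5·281.0000 = 10256.5000
edge 3: (17,24)→(13,36)  cross = 17·36 − 13·24 = 300.0000; (r_i+r_j)·cross = 30·300.0000 = 9000.0000
edge 4: (13,36)→(9.5,39.5)  cross = 13·39.5 − 9.5·36 = 171.5000; (r_i+r_j)·cross = 22.5·171.5000 = 3858.7500
edge 5: (9.5,39.5)→(1.5,29.5)  cross = 9.5·29.5 − 1.5·39.5 = 221.0000; (r_i+r_j)·cross = 11·221.0000 = 2431.0000
Σcross = 528.7500 → A = |Σcross|/2 = 264.3750 mm²
Σ(r_i+r_j)·cross = 17061.5000 → first moment M = |Σ|/6 = 2843.5833
R_c = M/A = 2843.5833/264.3750 = 10.7559 mm
θ = 322° = 5.619960 rad
V = θ·R_c·A = 5.619960·10.7559·264.3750 = 15980.825 mm³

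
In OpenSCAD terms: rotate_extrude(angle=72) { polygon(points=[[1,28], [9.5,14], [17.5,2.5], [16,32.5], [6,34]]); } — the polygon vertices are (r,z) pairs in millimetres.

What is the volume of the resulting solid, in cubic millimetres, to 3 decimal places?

Volume = 3709.043 mm³

Profile (r,z), 5 vertices: (1,28) (9.5,14) (17.5,2.5) (16,32.5) (6,34)
edge 0: (1,28)→(9.5,14)  cross = 1·14 − 9.5·28 = -252.0000; (r_i+r_j)·cross = 10.5·-252.0000 = -2646.0000
edge 1: (9.5,14)→(17.5,2.5)  cross = 9.5·2.5 − 17.5·14 = -221.2500; (r_i+r_j)·cross = 27·-221.2500 = -5973.7500
edge 2: (17.5,2.5)→(16,32.5)  cross = 17.5·32.5 − 16·2.5 = 528.7500; (r_i+r_j)·cross = 33.5·528.7500 = 17713.1250
edge 3: (16,32.5)→(6,34)  cross = 16·34 − 6·32.5 = 349.0000; (r_i+r_j)·cross = 22·349.0000 = 7678.0000
edge 4: (6,34)→(1,28)  cross = 6·28 − 1·34 = 134.0000; (r_i+r_j)·cross = 7·134.0000 = 938.0000
Σcross = 538.5000 → A = |Σcross|/2 = 269.2500 mm²
Σ(r_i+r_j)·cross = 17709.3750 → first moment M = |Σ|/6 = 2951.5625
R_c = M/A = 2951.5625/269.2500 = 10.9622 mm
θ = 72° = 1.256637 rad
V = θ·R_c·A = 1.256637·10.9622·269.2500 = 3709.043 mm³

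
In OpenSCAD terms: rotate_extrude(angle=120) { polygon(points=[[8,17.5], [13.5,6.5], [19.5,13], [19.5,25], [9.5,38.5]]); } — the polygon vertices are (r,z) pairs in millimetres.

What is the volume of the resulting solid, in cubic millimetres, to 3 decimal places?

Profile (r,z), 5 vertices: (8,17.5) (13.5,6.5) (19.5,13) (19.5,25) (9.5,38.5)
edge 0: (8,17.5)→(13.5,6.5)  cross = 8·6.5 − 13.5·17.5 = -184.2500; (r_i+r_j)·cross = 21.5·-184.2500 = -3961.3750
edge 1: (13.5,6.5)→(19.5,13)  cross = 13.5·13 − 19.5·6.5 = 48.7500; (r_i+r_j)·cross = 33·48.7500 = 1608.7500
edge 2: (19.5,13)→(19.5,25)  cross = 19.5·25 − 19.5·13 = 234.0000; (r_i+r_j)·cross = 39·234.0000 = 9126.0000
edge 3: (19.5,25)→(9.5,38.5)  cross = 19.5·38.5 − 9.5·25 = 513.2500; (r_i+r_j)·cross = 29·513.2500 = 14884.2500
edge 4: (9.5,38.5)→(8,17.5)  cross = 9.5·17.5 − 8·38.5 = -141.7500; (r_i+r_j)·cross = 17.5·-141.7500 = -2480.6250
Σcross = 470.0000 → A = |Σcross|/2 = 235.0000 mm²
Σ(r_i+r_j)·cross = 19177.0000 → first moment M = |Σ|/6 = 3196.1667
R_c = M/A = 3196.1667/235.0000 = 13.6007 mm
θ = 120° = 2.094395 rad
V = θ·R_c·A = 2.094395·13.6007·235.0000 = 6694.036 mm³

Volume = 6694.036 mm³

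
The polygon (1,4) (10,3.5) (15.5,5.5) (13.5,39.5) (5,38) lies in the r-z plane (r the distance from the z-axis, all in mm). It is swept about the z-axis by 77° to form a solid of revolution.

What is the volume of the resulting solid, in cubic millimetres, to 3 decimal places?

Volume = 4692.099 mm³

Profile (r,z), 5 vertices: (1,4) (10,3.5) (15.5,5.5) (13.5,39.5) (5,38)
edge 0: (1,4)→(10,3.5)  cross = 1·3.5 − 10·4 = -36.5000; (r_i+r_j)·cross = 11·-36.5000 = -401.5000
edge 1: (10,3.5)→(15.5,5.5)  cross = 10·5.5 − 15.5·3.5 = 0.7500; (r_i+r_j)·cross = 25.5·0.7500 = 19.1250
edge 2: (15.5,5.5)→(13.5,39.5)  cross = 15.5·39.5 − 13.5·5.5 = 538.0000; (r_i+r_j)·cross = 29·538.0000 = 15602.0000
edge 3: (13.5,39.5)→(5,38)  cross = 13.5·38 − 5·39.5 = 315.5000; (r_i+r_j)·cross = 18.5·315.5000 = 5836.7500
edge 4: (5,38)→(1,4)  cross = 5·4 − 1·38 = -18.0000; (r_i+r_j)·cross = 6·-18.0000 = -108.0000
Σcross = 799.7500 → A = |Σcross|/2 = 399.8750 mm²
Σ(r_i+r_j)·cross = 20948.3750 → first moment M = |Σ|/6 = 3491.3958
R_c = M/A = 3491.3958/399.8750 = 8.7312 mm
θ = 77° = 1.343904 rad
V = θ·R_c·A = 1.343904·8.7312·399.8750 = 4692.099 mm³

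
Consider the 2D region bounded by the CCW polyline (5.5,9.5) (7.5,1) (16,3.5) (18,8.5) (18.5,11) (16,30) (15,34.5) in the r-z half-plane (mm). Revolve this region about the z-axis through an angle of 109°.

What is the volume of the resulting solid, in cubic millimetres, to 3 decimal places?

Volume = 5905.196 mm³

Profile (r,z), 7 vertices: (5.5,9.5) (7.5,1) (16,3.5) (18,8.5) (18.5,11) (16,30) (15,34.5)
edge 0: (5.5,9.5)→(7.5,1)  cross = 5.5·1 − 7.5·9.5 = -65.7500; (r_i+r_j)·cross = 13·-65.7500 = -854.7500
edge 1: (7.5,1)→(16,3.5)  cross = 7.5·3.5 − 16·1 = 10.2500; (r_i+r_j)·cross = 23.5·10.2500 = 240.8750
edge 2: (16,3.5)→(18,8.5)  cross = 16·8.5 − 18·3.5 = 73.0000; (r_i+r_j)·cross = 34·73.0000 = 2482.0000
edge 3: (18,8.5)→(18.5,11)  cross = 18·11 − 18.5·8.5 = 40.7500; (r_i+r_j)·cross = 36.5·40.7500 = 1487.3750
edge 4: (18.5,11)→(16,30)  cross = 18.5·30 − 16·11 = 379.0000; (r_i+r_j)·cross = 34.5·379.0000 = 13075.5000
edge 5: (16,30)→(15,34.5)  cross = 16·34.5 − 15·30 = 102.0000; (r_i+r_j)·cross = 31·102.0000 = 3162.0000
edge 6: (15,34.5)→(5.5,9.5)  cross = 15·9.5 − 5.5·34.5 = -47.2500; (r_i+r_j)·cross = 20.5·-47.2500 = -968.6250
Σcross = 492.0000 → A = |Σcross|/2 = 246.0000 mm²
Σ(r_i+r_j)·cross = 18624.3750 → first moment M = |Σ|/6 = 3104.0625
R_c = M/A = 3104.0625/246.0000 = 12.6181 mm
θ = 109° = 1.902409 rad
V = θ·R_c·A = 1.902409·12.6181·246.0000 = 5905.196 mm³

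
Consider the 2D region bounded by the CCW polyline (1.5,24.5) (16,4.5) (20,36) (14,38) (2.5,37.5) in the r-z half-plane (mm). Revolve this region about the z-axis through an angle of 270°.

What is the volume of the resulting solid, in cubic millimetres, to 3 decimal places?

Volume = 20870.484 mm³

Profile (r,z), 5 vertices: (1.5,24.5) (16,4.5) (20,36) (14,38) (2.5,37.5)
edge 0: (1.5,24.5)→(16,4.5)  cross = 1.5·4.5 − 16·24.5 = -385.2500; (r_i+r_j)·cross = 17.5·-385.2500 = -6741.8750
edge 1: (16,4.5)→(20,36)  cross = 16·36 − 20·4.5 = 486.0000; (r_i+r_j)·cross = 36·486.0000 = 17496.0000
edge 2: (20,36)→(14,38)  cross = 20·38 − 14·36 = 256.0000; (r_i+r_j)·cross = 34·256.0000 = 8704.0000
edge 3: (14,38)→(2.5,37.5)  cross = 14·37.5 − 2.5·38 = 430.0000; (r_i+r_j)·cross = 16.5·430.0000 = 7095.0000
edge 4: (2.5,37.5)→(1.5,24.5)  cross = 2.5·24.5 − 1.5·37.5 = 5.0000; (r_i+r_j)·cross = 4·5.0000 = 20.0000
Σcross = 791.7500 → A = |Σcross|/2 = 395.8750 mm²
Σ(r_i+r_j)·cross = 26573.1250 → first moment M = |Σ|/6 = 4428.8542
R_c = M/A = 4428.8542/395.8750 = 11.1875 mm
θ = 270° = 4.712389 rad
V = θ·R_c·A = 4.712389·11.1875·395.8750 = 20870.484 mm³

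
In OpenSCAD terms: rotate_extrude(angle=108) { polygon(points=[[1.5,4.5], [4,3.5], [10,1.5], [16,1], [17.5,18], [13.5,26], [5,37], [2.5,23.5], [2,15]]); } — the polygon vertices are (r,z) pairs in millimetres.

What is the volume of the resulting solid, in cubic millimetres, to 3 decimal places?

Profile (r,z), 9 vertices: (1.5,4.5) (4,3.5) (10,1.5) (16,1) (17.5,18) (13.5,26) (5,37) (2.5,23.5) (2,15)
edge 0: (1.5,4.5)→(4,3.5)  cross = 1.5·3.5 − 4·4.5 = -12.7500; (r_i+r_j)·cross = 5.5·-12.7500 = -70.1250
edge 1: (4,3.5)→(10,1.5)  cross = 4·1.5 − 10·3.5 = -29.0000; (r_i+r_j)·cross = 14·-29.0000 = -406.0000
edge 2: (10,1.5)→(16,1)  cross = 10·1 − 16·1.5 = -14.0000; (r_i+r_j)·cross = 26·-14.0000 = -364.0000
edge 3: (16,1)→(17.5,18)  cross = 16·18 − 17.5·1 = 270.5000; (r_i+r_j)·cross = 33.5·270.5000 = 9061.7500
edge 4: (17.5,18)→(13.5,26)  cross = 17.5·26 − 13.5·18 = 212.0000; (r_i+r_j)·cross = 31·212.0000 = 6572.0000
edge 5: (13.5,26)→(5,37)  cross = 13.5·37 − 5·26 = 369.5000; (r_i+r_j)·cross = 18.5·369.5000 = 6835.7500
edge 6: (5,37)→(2.5,23.5)  cross = 5·23.5 − 2.5·37 = 25.0000; (r_i+r_j)·cross = 7.5·25.0000 = 187.5000
edge 7: (2.5,23.5)→(2,15)  cross = 2.5·15 − 2·23.5 = -9.5000; (r_i+r_j)·cross = 4.5·-9.5000 = -42.7500
edge 8: (2,15)→(1.5,4.5)  cross = 2·4.5 − 1.5·15 = -13.5000; (r_i+r_j)·cross = 3.5·-13.5000 = -47.2500
Σcross = 798.2500 → A = |Σcross|/2 = 399.1250 mm²
Σ(r_i+r_j)·cross = 21726.8750 → first moment M = |Σ|/6 = 3621.1458
R_c = M/A = 3621.1458/399.1250 = 9.0727 mm
θ = 108° = 1.884956 rad
V = θ·R_c·A = 1.884956·9.0727·399.1250 = 6825.699 mm³

Volume = 6825.699 mm³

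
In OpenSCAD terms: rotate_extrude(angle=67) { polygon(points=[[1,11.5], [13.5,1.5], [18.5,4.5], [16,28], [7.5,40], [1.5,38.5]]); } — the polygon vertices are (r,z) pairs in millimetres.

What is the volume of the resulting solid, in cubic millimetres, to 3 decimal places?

Volume = 5130.467 mm³

Profile (r,z), 6 vertices: (1,11.5) (13.5,1.5) (18.5,4.5) (16,28) (7.5,40) (1.5,38.5)
edge 0: (1,11.5)→(13.5,1.5)  cross = 1·1.5 − 13.5·11.5 = -153.7500; (r_i+r_j)·cross = 14.5·-153.7500 = -2229.3750
edge 1: (13.5,1.5)→(18.5,4.5)  cross = 13.5·4.5 − 18.5·1.5 = 33.0000; (r_i+r_j)·cross = 32·33.0000 = 1056.0000
edge 2: (18.5,4.5)→(16,28)  cross = 18.5·28 − 16·4.5 = 446.0000; (r_i+r_j)·cross = 34.5·446.0000 = 15387.0000
edge 3: (16,28)→(7.5,40)  cross = 16·40 − 7.5·28 = 430.0000; (r_i+r_j)·cross = 23.5·430.0000 = 10105.0000
edge 4: (7.5,40)→(1.5,38.5)  cross = 7.5·38.5 − 1.5·40 = 228.7500; (r_i+r_j)·cross = 9·228.7500 = 2058.7500
edge 5: (1.5,38.5)→(1,11.5)  cross = 1.5·11.5 − 1·38.5 = -21.2500; (r_i+r_j)·cross = 2.5·-21.2500 = -53.1250
Σcross = 962.7500 → A = |Σcross|/2 = 481.3750 mm²
Σ(r_i+r_j)·cross = 26324.2500 → first moment M = |Σ|/6 = 4387.3750
R_c = M/A = 4387.3750/481.3750 = 9.1143 mm
θ = 67° = 1.169371 rad
V = θ·R_c·A = 1.169371·9.1143·481.3750 = 5130.467 mm³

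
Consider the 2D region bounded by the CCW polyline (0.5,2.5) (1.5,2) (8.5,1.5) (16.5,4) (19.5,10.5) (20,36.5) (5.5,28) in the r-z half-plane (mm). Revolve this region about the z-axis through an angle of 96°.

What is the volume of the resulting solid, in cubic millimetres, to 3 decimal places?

Profile (r,z), 7 vertices: (0.5,2.5) (1.5,2) (8.5,1.5) (16.5,4) (19.5,10.5) (20,36.5) (5.5,28)
edge 0: (0.5,2.5)→(1.5,2)  cross = 0.5·2 − 1.5·2.5 = -2.7500; (r_i+r_j)·cross = 2·-2.7500 = -5.5000
edge 1: (1.5,2)→(8.5,1.5)  cross = 1.5·1.5 − 8.5·2 = -14.7500; (r_i+r_j)·cross = 10·-14.7500 = -147.5000
edge 2: (8.5,1.5)→(16.5,4)  cross = 8.5·4 − 16.5·1.5 = 9.2500; (r_i+r_j)·cross = 25·9.2500 = 231.2500
edge 3: (16.5,4)→(19.5,10.5)  cross = 16.5·10.5 − 19.5·4 = 95.2500; (r_i+r_j)·cross = 36·95.2500 = 3429.0000
edge 4: (19.5,10.5)→(20,36.5)  cross = 19.5·36.5 − 20·10.5 = 501.7500; (r_i+r_j)·cross = 39.5·501.7500 = 19819.1250
edge 5: (20,36.5)→(5.5,28)  cross = 20·28 − 5.5·36.5 = 359.2500; (r_i+r_j)·cross = 25.5·359.2500 = 9160.8750
edge 6: (5.5,28)→(0.5,2.5)  cross = 5.5·2.5 − 0.5·28 = -0.2500; (r_i+r_j)·cross = 6·-0.2500 = -1.5000
Σcross = 947.7500 → A = |Σcross|/2 = 473.8750 mm²
Σ(r_i+r_j)·cross = 32485.7500 → first moment M = |Σ|/6 = 5414.2917
R_c = M/A = 5414.2917/473.8750 = 11.4256 mm
θ = 96° = 1.675516 rad
V = θ·R_c·A = 1.675516·11.4256·473.8750 = 9071.733 mm³

Volume = 9071.733 mm³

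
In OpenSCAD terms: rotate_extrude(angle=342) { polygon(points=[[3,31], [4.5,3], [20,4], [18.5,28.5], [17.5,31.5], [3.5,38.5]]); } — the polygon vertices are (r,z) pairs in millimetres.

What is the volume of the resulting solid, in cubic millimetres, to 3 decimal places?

Profile (r,z), 6 vertices: (3,31) (4.5,3) (20,4) (18.5,28.5) (17.5,31.5) (3.5,38.5)
edge 0: (3,31)→(4.5,3)  cross = 3·3 − 4.5·31 = -130.5000; (r_i+r_j)·cross = 7.5·-130.5000 = -978.7500
edge 1: (4.5,3)→(20,4)  cross = 4.5·4 − 20·3 = -42.0000; (r_i+r_j)·cross = 24.5·-42.0000 = -1029.0000
edge 2: (20,4)→(18.5,28.5)  cross = 20·28.5 − 18.5·4 = 496.0000; (r_i+r_j)·cross = 38.5·496.0000 = 19096.0000
edge 3: (18.5,28.5)→(17.5,31.5)  cross = 18.5·31.5 − 17.5·28.5 = 84.0000; (r_i+r_j)·cross = 36·84.0000 = 3024.0000
edge 4: (17.5,31.5)→(3.5,38.5)  cross = 17.5·38.5 − 3.5·31.5 = 563.5000; (r_i+r_j)·cross = 21·563.5000 = 11833.5000
edge 5: (3.5,38.5)→(3,31)  cross = 3.5·31 − 3·38.5 = -7.0000; (r_i+r_j)·cross = 6.5·-7.0000 = -45.5000
Σcross = 964.0000 → A = |Σcross|/2 = 482.0000 mm²
Σ(r_i+r_j)·cross = 31900.2500 → first moment M = |Σ|/6 = 5316.7083
R_c = M/A = 5316.7083/482.0000 = 11.0305 mm
θ = 342° = 5.969026 rad
V = θ·R_c·A = 5.969026·11.0305·482.0000 = 31735.570 mm³

Volume = 31735.570 mm³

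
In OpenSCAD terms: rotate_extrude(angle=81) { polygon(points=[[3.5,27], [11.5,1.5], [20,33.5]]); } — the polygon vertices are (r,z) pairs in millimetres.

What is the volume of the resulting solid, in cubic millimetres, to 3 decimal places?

Volume = 3898.618 mm³

Profile (r,z), 3 vertices: (3.5,27) (11.5,1.5) (20,33.5)
edge 0: (3.5,27)→(11.5,1.5)  cross = 3.5·1.5 − 11.5·27 = -305.2500; (r_i+r_j)·cross = 15·-305.2500 = -4578.7500
edge 1: (11.5,1.5)→(20,33.5)  cross = 11.5·33.5 − 20·1.5 = 355.2500; (r_i+r_j)·cross = 31.5·355.2500 = 11190.3750
edge 2: (20,33.5)→(3.5,27)  cross = 20·27 − 3.5·33.5 = 422.7500; (r_i+r_j)·cross = 23.5·422.7500 = 9934.6250
Σcross = 472.7500 → A = |Σcross|/2 = 236.3750 mm²
Σ(r_i+r_j)·cross = 16546.2500 → first moment M = |Σ|/6 = 2757.7083
R_c = M/A = 2757.7083/236.3750 = 11.6667 mm
θ = 81° = 1.413717 rad
V = θ·R_c·A = 1.413717·11.6667·236.3750 = 3898.618 mm³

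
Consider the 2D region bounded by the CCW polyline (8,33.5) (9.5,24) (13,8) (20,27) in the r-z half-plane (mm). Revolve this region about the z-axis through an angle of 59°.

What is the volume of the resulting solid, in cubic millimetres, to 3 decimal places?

Profile (r,z), 4 vertices: (8,33.5) (9.5,24) (13,8) (20,27)
edge 0: (8,33.5)→(9.5,24)  cross = 8·24 − 9.5·33.5 = -126.2500; (r_i+r_j)·cross = 17.5·-126.2500 = -2209.3750
edge 1: (9.5,24)→(13,8)  cross = 9.5·8 − 13·24 = -236.0000; (r_i+r_j)·cross = 22.5·-236.0000 = -5310.0000
edge 2: (13,8)→(20,27)  cross = 13·27 − 20·8 = 191.0000; (r_i+r_j)·cross = 33·191.0000 = 6303.0000
edge 3: (20,27)→(8,33.5)  cross = 20·33.5 − 8·27 = 454.0000; (r_i+r_j)·cross = 28·454.0000 = 12712.0000
Σcross = 282.7500 → A = |Σcross|/2 = 141.3750 mm²
Σ(r_i+r_j)·cross = 11495.6250 → first moment M = |Σ|/6 = 1915.9375
R_c = M/A = 1915.9375/141.3750 = 13.5522 mm
θ = 59° = 1.029744 rad
V = θ·R_c·A = 1.029744·13.5522·141.3750 = 1972.926 mm³

Volume = 1972.926 mm³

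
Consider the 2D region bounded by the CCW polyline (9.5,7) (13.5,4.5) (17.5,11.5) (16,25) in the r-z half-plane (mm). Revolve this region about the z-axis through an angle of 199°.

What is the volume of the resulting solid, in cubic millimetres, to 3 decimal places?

Profile (r,z), 4 vertices: (9.5,7) (13.5,4.5) (17.5,11.5) (16,25)
edge 0: (9.5,7)→(13.5,4.5)  cross = 9.5·4.5 − 13.5·7 = -51.7500; (r_i+r_j)·cross = 23·-51.7500 = -1190.2500
edge 1: (13.5,4.5)→(17.5,11.5)  cross = 13.5·11.5 − 17.5·4.5 = 76.5000; (r_i+r_j)·cross = 31·76.5000 = 2371.5000
edge 2: (17.5,11.5)→(16,25)  cross = 17.5·25 − 16·11.5 = 253.5000; (r_i+r_j)·cross = 33.5·253.5000 = 8492.2500
edge 3: (16,25)→(9.5,7)  cross = 16·7 − 9.5·25 = -125.5000; (r_i+r_j)·cross = 25.5·-125.5000 = -3200.2500
Σcross = 152.7500 → A = |Σcross|/2 = 76.3750 mm²
Σ(r_i+r_j)·cross = 6473.2500 → first moment M = |Σ|/6 = 1078.8750
R_c = M/A = 1078.8750/76.3750 = 14.1260 mm
θ = 199° = 3.473205 rad
V = θ·R_c·A = 3.473205·14.1260·76.3750 = 3747.154 mm³

Volume = 3747.154 mm³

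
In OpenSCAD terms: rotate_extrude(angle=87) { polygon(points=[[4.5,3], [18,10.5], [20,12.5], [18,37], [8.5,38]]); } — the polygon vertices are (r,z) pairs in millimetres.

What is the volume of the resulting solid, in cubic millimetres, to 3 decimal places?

Volume = 7057.788 mm³

Profile (r,z), 5 vertices: (4.5,3) (18,10.5) (20,12.5) (18,37) (8.5,38)
edge 0: (4.5,3)→(18,10.5)  cross = 4.5·10.5 − 18·3 = -6.7500; (r_i+r_j)·cross = 22.5·-6.7500 = -151.8750
edge 1: (18,10.5)→(20,12.5)  cross = 18·12.5 − 20·10.5 = 15.0000; (r_i+r_j)·cross = 38·15.0000 = 570.0000
edge 2: (20,12.5)→(18,37)  cross = 20·37 − 18·12.5 = 515.0000; (r_i+r_j)·cross = 38·515.0000 = 19570.0000
edge 3: (18,37)→(8.5,38)  cross = 18·38 − 8.5·37 = 369.5000; (r_i+r_j)·cross = 26.5·369.5000 = 9791.7500
edge 4: (8.5,38)→(4.5,3)  cross = 8.5·3 − 4.5·38 = -145.5000; (r_i+r_j)·cross = 13·-145.5000 = -1891.5000
Σcross = 747.2500 → A = |Σcross|/2 = 373.6250 mm²
Σ(r_i+r_j)·cross = 27888.3750 → first moment M = |Σ|/6 = 4648.0625
R_c = M/A = 4648.0625/373.6250 = 12.4404 mm
θ = 87° = 1.518436 rad
V = θ·R_c·A = 1.518436·12.4404·373.6250 = 7057.788 mm³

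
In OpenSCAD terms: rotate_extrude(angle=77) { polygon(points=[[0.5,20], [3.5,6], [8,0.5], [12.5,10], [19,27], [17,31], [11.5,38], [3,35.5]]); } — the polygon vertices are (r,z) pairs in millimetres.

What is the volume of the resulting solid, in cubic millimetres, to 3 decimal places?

Profile (r,z), 8 vertices: (0.5,20) (3.5,6) (8,0.5) (12.5,10) (19,27) (17,31) (11.5,38) (3,35.5)
edge 0: (0.5,20)→(3.5,6)  cross = 0.5·6 − 3.5·20 = -67.0000; (r_i+r_j)·cross = 4·-67.0000 = -268.0000
edge 1: (3.5,6)→(8,0.5)  cross = 3.5·0.5 − 8·6 = -46.2500; (r_i+r_j)·cross = 11.5·-46.2500 = -531.8750
edge 2: (8,0.5)→(12.5,10)  cross = 8·10 − 12.5·0.5 = 73.7500; (r_i+r_j)·cross = 20.5·73.7500 = 1511.8750
edge 3: (12.5,10)→(19,27)  cross = 12.5·27 − 19·10 = 147.5000; (r_i+r_j)·cross = 31.5·147.5000 = 4646.2500
edge 4: (19,27)→(17,31)  cross = 19·31 − 17·27 = 130.0000; (r_i+r_j)·cross = 36·130.0000 = 4680.0000
edge 5: (17,31)→(11.5,38)  cross = 17·38 − 11.5·31 = 289.5000; (r_i+r_j)·cross = 28.5·289.5000 = 8250.7500
edge 6: (11.5,38)→(3,35.5)  cross = 11.5·35.5 − 3·38 = 294.2500; (r_i+r_j)·cross = 14.5·294.2500 = 4266.6250
edge 7: (3,35.5)→(0.5,20)  cross = 3·20 − 0.5·35.5 = 42.2500; (r_i+r_j)·cross = 3.5·42.2500 = 147.8750
Σcross = 864.0000 → A = |Σcross|/2 = 432.0000 mm²
Σ(r_i+r_j)·cross = 22703.5000 → first moment M = |Σ|/6 = 3783.9167
R_c = M/A = 3783.9167/432.0000 = 8.7591 mm
θ = 77° = 1.343904 rad
V = θ·R_c·A = 1.343904·8.7591·432.0000 = 5085.219 mm³

Volume = 5085.219 mm³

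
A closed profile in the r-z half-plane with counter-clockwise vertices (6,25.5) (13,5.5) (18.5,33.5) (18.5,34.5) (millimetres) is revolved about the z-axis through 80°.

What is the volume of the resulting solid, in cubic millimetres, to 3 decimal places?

Profile (r,z), 4 vertices: (6,25.5) (13,5.5) (18.5,33.5) (18.5,34.5)
edge 0: (6,25.5)→(13,5.5)  cross = 6·5.5 − 13·25.5 = -298.5000; (r_i+r_j)·cross = 19·-298.5000 = -5671.5000
edge 1: (13,5.5)→(18.5,33.5)  cross = 13·33.5 − 18.5·5.5 = 333.7500; (r_i+r_j)·cross = 31.5·333.7500 = 10513.1250
edge 2: (18.5,33.5)→(18.5,34.5)  cross = 18.5·34.5 − 18.5·33.5 = 18.5000; (r_i+r_j)·cross = 37·18.5000 = 684.5000
edge 3: (18.5,34.5)→(6,25.5)  cross = 18.5·25.5 − 6·34.5 = 264.7500; (r_i+r_j)·cross = 24.5·264.7500 = 6486.3750
Σcross = 318.5000 → A = |Σcross|/2 = 159.2500 mm²
Σ(r_i+r_j)·cross = 12012.5000 → first moment M = |Σ|/6 = 2002.0833
R_c = M/A = 2002.0833/159.2500 = 12.5720 mm
θ = 80° = 1.396263 rad
V = θ·R_c·A = 1.396263·12.5720·159.2500 = 2795.436 mm³

Volume = 2795.436 mm³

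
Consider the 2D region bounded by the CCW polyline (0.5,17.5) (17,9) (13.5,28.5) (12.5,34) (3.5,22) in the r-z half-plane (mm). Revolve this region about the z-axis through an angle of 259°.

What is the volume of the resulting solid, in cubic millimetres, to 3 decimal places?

Profile (r,z), 5 vertices: (0.5,17.5) (17,9) (13.5,28.5) (12.5,34) (3.5,22)
edge 0: (0.5,17.5)→(17,9)  cross = 0.5·9 − 17·17.5 = -293.0000; (r_i+r_j)·cross = 17.5·-293.0000 = -5127.5000
edge 1: (17,9)→(13.5,28.5)  cross = 17·28.5 − 13.5·9 = 363.0000; (r_i+r_j)·cross = 30.5·363.0000 = 11071.5000
edge 2: (13.5,28.5)→(12.5,34)  cross = 13.5·34 − 12.5·28.5 = 102.7500; (r_i+r_j)·cross = 26·102.7500 = 2671.5000
edge 3: (12.5,34)→(3.5,22)  cross = 12.5·22 − 3.5·34 = 156.0000; (r_i+r_j)·cross = 16·156.0000 = 2496.0000
edge 4: (3.5,22)→(0.5,17.5)  cross = 3.5·17.5 − 0.5·22 = 50.2500; (r_i+r_j)·cross = 4·50.2500 = 201.0000
Σcross = 379.0000 → A = |Σcross|/2 = 189.5000 mm²
Σ(r_i+r_j)·cross = 11312.5000 → first moment M = |Σ|/6 = 1885.4167
R_c = M/A = 1885.4167/189.5000 = 9.9494 mm
θ = 259° = 4.520403 rad
V = θ·R_c·A = 4.520403·9.9494·189.5000 = 8522.843 mm³

Volume = 8522.843 mm³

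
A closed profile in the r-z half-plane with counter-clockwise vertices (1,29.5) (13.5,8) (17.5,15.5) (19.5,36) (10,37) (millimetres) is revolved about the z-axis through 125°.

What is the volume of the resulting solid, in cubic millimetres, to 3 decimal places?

Profile (r,z), 5 vertices: (1,29.5) (13.5,8) (17.5,15.5) (19.5,36) (10,37)
edge 0: (1,29.5)→(13.5,8)  cross = 1·8 − 13.5·29.5 = -390.2500; (r_i+r_j)·cross = 14.5·-390.2500 = -5658.6250
edge 1: (13.5,8)→(17.5,15.5)  cross = 13.5·15.5 − 17.5·8 = 69.2500; (r_i+r_j)·cross = 31·69.2500 = 2146.7500
edge 2: (17.5,15.5)→(19.5,36)  cross = 17.5·36 − 19.5·15.5 = 327.7500; (r_i+r_j)·cross = 37·327.7500 = 12126.7500
edge 3: (19.5,36)→(10,37)  cross = 19.5·37 − 10·36 = 361.5000; (r_i+r_j)·cross = 29.5·361.5000 = 10664.2500
edge 4: (10,37)→(1,29.5)  cross = 10·29.5 − 1·37 = 258.0000; (r_i+r_j)·cross = 11·258.0000 = 2838.0000
Σcross = 626.2500 → A = |Σcross|/2 = 313.1250 mm²
Σ(r_i+r_j)·cross = 22117.1250 → first moment M = |Σ|/6 = 3686.1875
R_c = M/A = 3686.1875/313.1250 = 11.7723 mm
θ = 125° = 2.181662 rad
V = θ·R_c·A = 2.181662·11.7723·313.1250 = 8042.014 mm³

Volume = 8042.014 mm³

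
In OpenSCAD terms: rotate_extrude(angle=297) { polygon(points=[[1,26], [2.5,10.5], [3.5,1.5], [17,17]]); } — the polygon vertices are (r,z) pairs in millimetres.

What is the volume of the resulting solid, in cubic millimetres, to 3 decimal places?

Volume = 6875.434 mm³

Profile (r,z), 4 vertices: (1,26) (2.5,10.5) (3.5,1.5) (17,17)
edge 0: (1,26)→(2.5,10.5)  cross = 1·10.5 − 2.5·26 = -54.5000; (r_i+r_j)·cross = 3.5·-54.5000 = -190.7500
edge 1: (2.5,10.5)→(3.5,1.5)  cross = 2.5·1.5 − 3.5·10.5 = -33.0000; (r_i+r_j)·cross = 6·-33.0000 = -198.0000
edge 2: (3.5,1.5)→(17,17)  cross = 3.5·17 − 17·1.5 = 34.0000; (r_i+r_j)·cross = 20.5·34.0000 = 697.0000
edge 3: (17,17)→(1,26)  cross = 17·26 − 1·17 = 425.0000; (r_i+r_j)·cross = 18·425.0000 = 7650.0000
Σcross = 371.5000 → A = |Σcross|/2 = 185.7500 mm²
Σ(r_i+r_j)·cross = 7958.2500 → first moment M = |Σ|/6 = 1326.3750
R_c = M/A = 1326.3750/185.7500 = 7.1406 mm
θ = 297° = 5.183628 rad
V = θ·R_c·A = 5.183628·7.1406·185.7500 = 6875.434 mm³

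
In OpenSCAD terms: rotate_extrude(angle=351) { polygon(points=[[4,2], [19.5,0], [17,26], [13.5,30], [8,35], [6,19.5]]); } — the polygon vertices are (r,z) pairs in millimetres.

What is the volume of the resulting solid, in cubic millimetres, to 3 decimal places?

Volume = 26568.155 mm³

Profile (r,z), 6 vertices: (4,2) (19.5,0) (17,26) (13.5,30) (8,35) (6,19.5)
edge 0: (4,2)→(19.5,0)  cross = 4·0 − 19.5·2 = -39.0000; (r_i+r_j)·cross = 23.5·-39.0000 = -916.5000
edge 1: (19.5,0)→(17,26)  cross = 19.5·26 − 17·0 = 507.0000; (r_i+r_j)·cross = 36.5·507.0000 = 18505.5000
edge 2: (17,26)→(13.5,30)  cross = 17·30 − 13.5·26 = 159.0000; (r_i+r_j)·cross = 30.5·159.0000 = 4849.5000
edge 3: (13.5,30)→(8,35)  cross = 13.5·35 − 8·30 = 232.5000; (r_i+r_j)·cross = 21.5·232.5000 = 4998.7500
edge 4: (8,35)→(6,19.5)  cross = 8·19.5 − 6·35 = -54.0000; (r_i+r_j)·cross = 14·-54.0000 = -756.0000
edge 5: (6,19.5)→(4,2)  cross = 6·2 − 4·19.5 = -66.0000; (r_i+r_j)·cross = 10·-66.0000 = -660.0000
Σcross = 739.5000 → A = |Σcross|/2 = 369.7500 mm²
Σ(r_i+r_j)·cross = 26021.2500 → first moment M = |Σ|/6 = 4336.8750
R_c = M/A = 4336.8750/369.7500 = 11.7292 mm
θ = 351° = 6.126106 rad
V = θ·R_c·A = 6.126106·11.7292·369.7500 = 26568.155 mm³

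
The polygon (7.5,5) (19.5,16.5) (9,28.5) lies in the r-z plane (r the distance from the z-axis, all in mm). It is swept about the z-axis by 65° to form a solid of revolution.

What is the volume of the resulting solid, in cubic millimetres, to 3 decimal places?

Volume = 1802.096 mm³

Profile (r,z), 3 vertices: (7.5,5) (19.5,16.5) (9,28.5)
edge 0: (7.5,5)→(19.5,16.5)  cross = 7.5·16.5 − 19.5·5 = 26.2500; (r_i+r_j)·cross = 27·26.2500 = 708.7500
edge 1: (19.5,16.5)→(9,28.5)  cross = 19.5·28.5 − 9·16.5 = 407.2500; (r_i+r_j)·cross = 28.5·407.2500 = 11606.6250
edge 2: (9,28.5)→(7.5,5)  cross = 9·5 − 7.5·28.5 = -168.7500; (r_i+r_j)·cross = 16.5·-168.7500 = -2784.3750
Σcross = 264.7500 → A = |Σcross|/2 = 132.3750 mm²
Σ(r_i+r_j)·cross = 9531.0000 → first moment M = |Σ|/6 = 1588.5000
R_c = M/A = 1588.5000/132.3750 = 12.0000 mm
θ = 65° = 1.134464 rad
V = θ·R_c·A = 1.134464·12.0000·132.3750 = 1802.096 mm³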